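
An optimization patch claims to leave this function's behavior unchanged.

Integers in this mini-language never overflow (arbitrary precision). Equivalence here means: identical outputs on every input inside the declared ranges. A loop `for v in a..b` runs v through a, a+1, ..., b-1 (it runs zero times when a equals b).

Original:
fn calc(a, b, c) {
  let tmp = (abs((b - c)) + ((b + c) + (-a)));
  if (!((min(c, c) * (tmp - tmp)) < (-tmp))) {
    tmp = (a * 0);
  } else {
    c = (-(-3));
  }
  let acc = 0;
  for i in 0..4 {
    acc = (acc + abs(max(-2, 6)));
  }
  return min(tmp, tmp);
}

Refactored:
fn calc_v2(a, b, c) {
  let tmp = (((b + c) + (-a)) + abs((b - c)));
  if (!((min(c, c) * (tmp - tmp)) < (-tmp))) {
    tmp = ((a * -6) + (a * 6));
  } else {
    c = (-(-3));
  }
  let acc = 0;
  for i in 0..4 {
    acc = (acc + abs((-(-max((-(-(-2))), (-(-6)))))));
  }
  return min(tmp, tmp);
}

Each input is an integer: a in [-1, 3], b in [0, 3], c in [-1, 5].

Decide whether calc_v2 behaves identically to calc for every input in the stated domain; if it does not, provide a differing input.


Reading the diff, among the changes: arithmetic usage differs; constant usage differs.
Spot check at a=2, b=3, c=3 — calc: tmp=4, then (!((min(c, c) * (tmp - tmp)) < (-tmp))) is true, then tmp=0, then acc=0, then (i=0), then acc=6, then (i=1), then acc=12, then (i=2), then acc=18, then (i=3), then acc=24, then returns 0. calc_v2: tmp=4, then (!((min(c, c) * (tmp - tmp)) < (-tmp))) is true, then tmp=0, then acc=0, then (i=0), then acc=6, then (i=1), then acc=12, then (i=2), then acc=18, then (i=3), then acc=24, then returns 0. Both give 0.
Across all 140 domain points the two functions coincide.
verdict: equivalent


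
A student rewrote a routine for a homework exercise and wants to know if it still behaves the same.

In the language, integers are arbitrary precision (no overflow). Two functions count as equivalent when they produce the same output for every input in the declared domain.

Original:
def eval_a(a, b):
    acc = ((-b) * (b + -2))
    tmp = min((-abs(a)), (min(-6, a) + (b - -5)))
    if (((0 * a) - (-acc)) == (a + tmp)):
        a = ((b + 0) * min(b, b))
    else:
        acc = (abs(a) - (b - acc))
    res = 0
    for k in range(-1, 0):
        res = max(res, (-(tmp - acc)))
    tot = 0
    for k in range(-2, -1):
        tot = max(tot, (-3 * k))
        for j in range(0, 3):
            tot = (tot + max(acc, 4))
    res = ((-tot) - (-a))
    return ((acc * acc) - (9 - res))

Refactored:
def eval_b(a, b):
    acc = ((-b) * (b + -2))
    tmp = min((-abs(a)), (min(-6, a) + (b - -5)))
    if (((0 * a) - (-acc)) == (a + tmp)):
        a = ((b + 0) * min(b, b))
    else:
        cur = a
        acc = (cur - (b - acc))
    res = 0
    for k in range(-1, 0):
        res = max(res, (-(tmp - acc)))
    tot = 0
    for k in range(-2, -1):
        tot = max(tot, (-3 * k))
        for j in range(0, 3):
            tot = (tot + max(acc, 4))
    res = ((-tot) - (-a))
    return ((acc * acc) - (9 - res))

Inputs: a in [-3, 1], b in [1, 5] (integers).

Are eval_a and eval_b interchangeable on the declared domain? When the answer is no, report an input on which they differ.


Evaluate both at a=-3, b=2.
eval_a: acc becomes 0; next tmp becomes -3; next (((0 * a) - (-acc)) == (a + tmp)) evaluates to false; next acc becomes 1; next res becomes 0; next at k=-1:; next res becomes 4; next tot becomes 0; next at k=-2:; next tot becomes 6; next at j=0:; next tot becomes 10; next at j=1:; next tot becomes 14; next at j=2:; next tot becomes 18; next res becomes -21; next final value -29
eval_b: acc becomes 0; next tmp becomes -3; next (((0 * a) - (-acc)) == (a + tmp)) evaluates to false; next cur becomes -3; next acc becomes -5; next res becomes 0; next at k=-1:; next res becomes 0; next tot becomes 0; next at k=-2:; next tot becomes 6; next at j=0:; next tot becomes 10; next at j=1:; next tot becomes 14; next at j=2:; next tot becomes 18; next res becomes -21; next final value -5
-29 and -5 differ, so these are not the same function on this domain.
verdict: not equivalent; witness: a=-3, b=2


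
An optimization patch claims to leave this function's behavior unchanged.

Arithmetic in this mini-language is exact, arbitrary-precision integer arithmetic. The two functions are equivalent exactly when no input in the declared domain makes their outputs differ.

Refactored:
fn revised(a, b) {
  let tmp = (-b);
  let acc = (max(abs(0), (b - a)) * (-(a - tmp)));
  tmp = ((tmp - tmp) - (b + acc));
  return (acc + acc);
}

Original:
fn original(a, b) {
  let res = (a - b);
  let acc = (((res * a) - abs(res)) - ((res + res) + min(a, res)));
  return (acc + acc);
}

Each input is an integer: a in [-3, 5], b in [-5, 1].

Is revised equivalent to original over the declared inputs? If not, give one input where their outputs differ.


Not equivalent: a=-3, b=-5 separates them (-18 vs 0).
original: res = 2; acc = -9; return -18
revised: tmp = 5; acc = 0; tmp = 5; return 0
verdict: not equivalent; witness: a=-3, b=-5


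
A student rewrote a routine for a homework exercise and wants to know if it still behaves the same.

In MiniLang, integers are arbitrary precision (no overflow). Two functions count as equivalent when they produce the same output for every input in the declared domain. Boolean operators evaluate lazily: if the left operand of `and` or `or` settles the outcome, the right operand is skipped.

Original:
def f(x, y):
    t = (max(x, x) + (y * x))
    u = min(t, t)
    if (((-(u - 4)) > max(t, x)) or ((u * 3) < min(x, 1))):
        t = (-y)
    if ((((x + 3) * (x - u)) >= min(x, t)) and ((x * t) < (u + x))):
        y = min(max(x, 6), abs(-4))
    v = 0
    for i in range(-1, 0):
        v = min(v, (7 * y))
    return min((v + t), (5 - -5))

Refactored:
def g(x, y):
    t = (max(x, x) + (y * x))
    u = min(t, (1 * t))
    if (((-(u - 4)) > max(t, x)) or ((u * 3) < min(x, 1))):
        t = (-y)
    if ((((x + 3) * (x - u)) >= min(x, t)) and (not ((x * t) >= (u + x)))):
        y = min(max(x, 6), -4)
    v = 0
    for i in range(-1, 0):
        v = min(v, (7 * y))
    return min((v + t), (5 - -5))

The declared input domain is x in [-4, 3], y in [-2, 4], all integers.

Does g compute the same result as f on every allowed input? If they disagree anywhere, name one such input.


Consider the input x=-4, y=-2.
f: t = 4; u = 4; (((-(u - 4)) > max(t, x)) or ((u * 3) < min(x, 1))) -> false; ((((x + 3) * (x - u)) >= min(x, t)) and ((x * t) < (u + x))) -> true; y = 4; v = 0; [i=-1]; v = 0; return 4
g: t = 4; u = 4; (((-(u - 4)) > max(t, x)) or ((u * 3) < min(x, 1))) -> false; ((((x + 3) * (x - u)) >= min(x, t)) and (not ((x * t) >= (u + x)))) -> true; y = -4; v = 0; [i=-1]; v = -28; return -24
4 vs -24 — the two versions disagree here.
verdict: not equivalent; witness: x=-4, y=-2


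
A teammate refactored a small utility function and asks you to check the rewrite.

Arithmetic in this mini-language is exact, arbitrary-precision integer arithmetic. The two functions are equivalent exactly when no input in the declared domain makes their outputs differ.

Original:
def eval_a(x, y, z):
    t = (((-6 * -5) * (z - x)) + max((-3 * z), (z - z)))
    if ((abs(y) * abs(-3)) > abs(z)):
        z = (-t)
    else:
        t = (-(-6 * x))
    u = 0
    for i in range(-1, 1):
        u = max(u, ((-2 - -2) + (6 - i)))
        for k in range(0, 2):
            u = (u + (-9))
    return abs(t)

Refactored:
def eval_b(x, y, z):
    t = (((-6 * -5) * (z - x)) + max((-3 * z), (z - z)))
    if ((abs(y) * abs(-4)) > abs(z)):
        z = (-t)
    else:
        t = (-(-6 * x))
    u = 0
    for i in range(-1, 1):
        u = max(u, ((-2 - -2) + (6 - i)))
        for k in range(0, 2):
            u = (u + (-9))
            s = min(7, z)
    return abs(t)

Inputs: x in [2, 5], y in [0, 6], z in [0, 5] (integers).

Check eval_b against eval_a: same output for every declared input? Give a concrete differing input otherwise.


At x=2, y=1, z=3: eval_a gives 12, eval_b gives 30.
verdict: not equivalent; witness: x=2, y=1, z=3


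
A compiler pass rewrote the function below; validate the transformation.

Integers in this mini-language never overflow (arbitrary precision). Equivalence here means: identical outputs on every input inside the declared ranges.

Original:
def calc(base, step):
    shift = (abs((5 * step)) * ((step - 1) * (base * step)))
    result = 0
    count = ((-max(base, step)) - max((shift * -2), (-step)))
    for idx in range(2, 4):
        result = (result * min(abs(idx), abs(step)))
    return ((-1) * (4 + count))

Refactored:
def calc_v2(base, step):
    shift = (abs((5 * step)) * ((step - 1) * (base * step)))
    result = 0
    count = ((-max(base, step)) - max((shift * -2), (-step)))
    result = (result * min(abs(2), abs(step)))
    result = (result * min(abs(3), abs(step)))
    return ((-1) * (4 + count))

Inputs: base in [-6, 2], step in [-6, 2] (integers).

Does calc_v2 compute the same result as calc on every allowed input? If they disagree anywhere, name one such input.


This is a faithful refactor — local variable names differ; also loop structure differs; also constant usage differs; also arithmetic usage differs; also min/max/abs usage differs, but the computed results match everywhere.
Tracing base=-3, step=2: calc: shift = -60; result = 0; count = -122; [idx=2]; result = 0; [idx=3]; result = 0; return 118 | calc_v2: shift = -60; result = 0; count = -122; result = 0; result = 0; return 118 — matching result 118.
Across all 81 domain points the two functions coincide.
verdict: equivalent


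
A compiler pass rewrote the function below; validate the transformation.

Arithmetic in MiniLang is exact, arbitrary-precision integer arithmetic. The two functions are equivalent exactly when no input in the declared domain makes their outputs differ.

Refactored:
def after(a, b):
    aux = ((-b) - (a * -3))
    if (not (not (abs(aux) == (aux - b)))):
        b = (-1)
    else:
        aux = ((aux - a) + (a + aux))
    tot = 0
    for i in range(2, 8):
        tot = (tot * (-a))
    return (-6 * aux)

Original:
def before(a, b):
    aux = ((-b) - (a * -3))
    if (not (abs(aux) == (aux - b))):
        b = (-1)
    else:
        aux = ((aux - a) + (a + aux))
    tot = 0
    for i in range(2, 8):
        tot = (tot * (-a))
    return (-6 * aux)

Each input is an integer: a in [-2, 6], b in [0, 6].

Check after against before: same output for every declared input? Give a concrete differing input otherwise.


Evaluate both at a=-2, b=0.
before: aux = -6; (not (abs(aux) == (aux - b))) -> true; b = -1; tot = 0; [i=2]; tot = 0; [i=3]; tot = 0; [i=4]; tot = 0; [i=5]; tot = 0; [i=6]; tot = 0; [i=7]; tot = 0; return 36
after: aux = -6; (not (not (abs(aux) == (aux - b)))) -> false; aux = -12; tot = 0; [i=2]; tot = 0; [i=3]; tot = 0; [i=4]; tot = 0; [i=5]; tot = 0; [i=6]; tot = 0; [i=7]; tot = 0; return 72
36 against 72: the behavior changed.
verdict: not equivalent; witness: a=-2, b=0


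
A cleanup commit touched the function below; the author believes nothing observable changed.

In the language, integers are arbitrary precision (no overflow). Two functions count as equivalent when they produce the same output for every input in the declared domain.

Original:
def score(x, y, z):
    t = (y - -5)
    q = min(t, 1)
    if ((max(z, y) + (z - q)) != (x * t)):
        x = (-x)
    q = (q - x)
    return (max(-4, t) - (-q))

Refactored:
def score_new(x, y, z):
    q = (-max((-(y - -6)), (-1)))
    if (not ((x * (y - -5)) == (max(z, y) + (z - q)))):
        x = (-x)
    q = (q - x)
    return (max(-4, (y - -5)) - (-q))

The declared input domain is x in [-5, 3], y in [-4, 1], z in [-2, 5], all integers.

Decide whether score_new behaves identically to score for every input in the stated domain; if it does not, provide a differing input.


Equivalent. The edit looks behavioral (`-5` became `-6`), but over these ranges it never changes the outcome.
Every one of the 432 inputs gives matching results.
One worked example (x=3, y=-2, z=4) — score: t=3, then q=1, then ((max(z, y) + (z - q)) != (x * t)) is true, then x=-3, then q=4, then returns 7; score_new: q=1, then (not ((x * (y - -5)) == (max(z, y) + (z - q)))) is true, then x=-3, then q=4, then returns 7; agreement on 7.
verdict: equivalent


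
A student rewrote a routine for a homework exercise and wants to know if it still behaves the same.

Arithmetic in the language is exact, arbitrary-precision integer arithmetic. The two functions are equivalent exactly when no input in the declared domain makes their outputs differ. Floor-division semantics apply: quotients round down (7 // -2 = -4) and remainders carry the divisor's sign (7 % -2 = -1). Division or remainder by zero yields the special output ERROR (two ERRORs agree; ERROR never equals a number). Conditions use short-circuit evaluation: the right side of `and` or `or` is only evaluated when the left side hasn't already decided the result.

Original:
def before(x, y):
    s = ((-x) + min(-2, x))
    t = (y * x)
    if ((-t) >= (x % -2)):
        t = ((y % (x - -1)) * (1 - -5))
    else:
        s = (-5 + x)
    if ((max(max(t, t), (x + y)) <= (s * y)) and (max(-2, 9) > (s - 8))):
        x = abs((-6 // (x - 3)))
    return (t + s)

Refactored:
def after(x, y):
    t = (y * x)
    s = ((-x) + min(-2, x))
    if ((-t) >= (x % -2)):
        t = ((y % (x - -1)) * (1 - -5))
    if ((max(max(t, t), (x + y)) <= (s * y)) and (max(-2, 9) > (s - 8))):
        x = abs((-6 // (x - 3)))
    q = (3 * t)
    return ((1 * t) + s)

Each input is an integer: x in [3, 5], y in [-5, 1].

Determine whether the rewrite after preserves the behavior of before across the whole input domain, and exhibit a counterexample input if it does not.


Not equivalent: x=3, y=1 separates them (1 vs -2).
before: s=-5, then t=3, then ((-t) >= (x % -2)) is false, then s=-2, then ((max(max(t, t), (x + y)) <= (s * y)) and (max(-2, 9) > (s - 8))) is false, then returns 1
after: t=3, then s=-5, then ((-t) >= (x % -2)) is false, then ((max(max(t, t), (x + y)) <= (s * y)) and (max(-2, 9) > (s - 8))) is false, then q=9, then returns -2
verdict: not equivalent; witness: x=3, y=1


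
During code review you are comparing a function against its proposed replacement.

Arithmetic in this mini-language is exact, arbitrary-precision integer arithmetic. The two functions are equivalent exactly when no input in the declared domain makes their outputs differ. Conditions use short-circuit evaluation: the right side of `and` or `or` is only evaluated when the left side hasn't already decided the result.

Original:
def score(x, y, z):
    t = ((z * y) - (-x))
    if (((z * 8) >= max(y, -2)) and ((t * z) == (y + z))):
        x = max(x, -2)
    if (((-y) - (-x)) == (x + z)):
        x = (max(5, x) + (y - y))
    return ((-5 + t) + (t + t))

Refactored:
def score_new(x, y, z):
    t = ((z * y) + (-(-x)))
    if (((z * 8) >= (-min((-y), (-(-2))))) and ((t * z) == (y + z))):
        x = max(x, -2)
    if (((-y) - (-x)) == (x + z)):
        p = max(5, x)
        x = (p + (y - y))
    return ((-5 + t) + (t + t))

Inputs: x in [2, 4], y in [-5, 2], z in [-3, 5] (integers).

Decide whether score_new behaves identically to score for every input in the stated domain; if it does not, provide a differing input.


Side by side, the visible changes include: min/max/abs usage differs, and local variable names differ, and arithmetic usage differs, and statement counts differ.
Tracing x=2, y=1, z=-1: score: t = 1; (((z * 8) >= max(y, -2)) and ((t * z) == (y + z))) -> false; (((-y) - (-x)) == (x + z)) -> true; x = 5; return -2 | score_new: t = 1; (((z * 8) >= (-min((-y), (-(-2))))) and ((t * z) == (y + z))) -> false; (((-y) - (-x)) == (x + z)) -> true; p = 5; x = 5; return -2 — matching result -2.
Across all 216 domain points the two functions coincide.
verdict: equivalent


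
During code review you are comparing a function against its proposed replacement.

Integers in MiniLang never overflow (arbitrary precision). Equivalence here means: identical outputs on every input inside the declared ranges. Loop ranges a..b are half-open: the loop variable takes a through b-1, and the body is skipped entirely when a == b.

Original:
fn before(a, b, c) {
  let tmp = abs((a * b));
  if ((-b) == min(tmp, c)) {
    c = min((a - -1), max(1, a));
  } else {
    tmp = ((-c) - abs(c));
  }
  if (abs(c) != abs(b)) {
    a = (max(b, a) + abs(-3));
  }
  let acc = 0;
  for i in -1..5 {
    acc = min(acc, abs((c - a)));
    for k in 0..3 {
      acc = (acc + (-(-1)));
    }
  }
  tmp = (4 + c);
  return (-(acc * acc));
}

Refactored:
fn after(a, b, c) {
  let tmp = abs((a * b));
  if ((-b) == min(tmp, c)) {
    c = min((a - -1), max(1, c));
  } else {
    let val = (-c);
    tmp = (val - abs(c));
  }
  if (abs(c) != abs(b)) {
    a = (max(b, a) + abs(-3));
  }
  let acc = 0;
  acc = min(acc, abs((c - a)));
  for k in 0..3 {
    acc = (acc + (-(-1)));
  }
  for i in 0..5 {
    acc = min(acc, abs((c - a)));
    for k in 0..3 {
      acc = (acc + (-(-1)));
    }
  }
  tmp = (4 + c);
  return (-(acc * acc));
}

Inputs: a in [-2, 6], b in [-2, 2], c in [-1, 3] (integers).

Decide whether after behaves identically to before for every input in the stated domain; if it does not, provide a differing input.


Consider the input a=1, b=-2, c=2.
before: tmp := 2 | ((-b) == min(tmp, c)): true | c := 1 | (abs(c) != abs(b)): true | a := 4 | acc := 0 | iter i=-1: | acc := 0 | iter k=0: | acc := 1 | iter k=1: | acc := 2 | iter k=2: | acc := 3 | iter i=0: | acc := 3 | iter k=0: | acc := 4 | iter k=1: | acc := 5 | iter k=2: | acc := 6 | iter i=1: | acc := 3 | iter k=0: | acc := 4 | iter k=1: | acc := 5 | iter k=2: | acc := 6 | iter i=2: | acc := 3 | iter k=0: | acc := 4 | iter k=1: | acc := 5 | iter k=2: | acc := 6 | iter i=3: | acc := 3 | iter k=0: | acc := 4 | iter k=1: | acc := 5 | iter k=2: | acc := 6 | iter i=4: | acc := 3 | iter k=0: | acc := 4 | iter k=1: | acc := 5 | iter k=2: | acc := 6 | tmp := 5 | result -36
after: tmp := 2 | ((-b) == min(tmp, c)): true | c := 2 | (abs(c) != abs(b)): false | acc := 0 | acc := 0 | iter k=0: | acc := 1 | iter k=1: | acc := 2 | iter k=2: | acc := 3 | iter i=0: | acc := 1 | iter k=0: | acc := 2 | iter k=1: | acc := 3 | iter k=2: | acc := 4 | iter i=1: | acc := 1 | iter k=0: | acc := 2 | iter k=1: | acc := 3 | iter k=2: | acc := 4 | iter i=2: | acc := 1 | iter k=0: | acc := 2 | iter k=1: | acc := 3 | iter k=2: | acc := 4 | iter i=3: | acc := 1 | iter k=0: | acc := 2 | iter k=1: | acc := 3 | iter k=2: | acc := 4 | iter i=4: | acc := 1 | iter k=0: | acc := 2 | iter k=1: | acc := 3 | iter k=2: | acc := 4 | tmp := 6 | result -16
-36 against -16: the behavior changed.
verdict: not equivalent; witness: a=1, b=-2, c=2


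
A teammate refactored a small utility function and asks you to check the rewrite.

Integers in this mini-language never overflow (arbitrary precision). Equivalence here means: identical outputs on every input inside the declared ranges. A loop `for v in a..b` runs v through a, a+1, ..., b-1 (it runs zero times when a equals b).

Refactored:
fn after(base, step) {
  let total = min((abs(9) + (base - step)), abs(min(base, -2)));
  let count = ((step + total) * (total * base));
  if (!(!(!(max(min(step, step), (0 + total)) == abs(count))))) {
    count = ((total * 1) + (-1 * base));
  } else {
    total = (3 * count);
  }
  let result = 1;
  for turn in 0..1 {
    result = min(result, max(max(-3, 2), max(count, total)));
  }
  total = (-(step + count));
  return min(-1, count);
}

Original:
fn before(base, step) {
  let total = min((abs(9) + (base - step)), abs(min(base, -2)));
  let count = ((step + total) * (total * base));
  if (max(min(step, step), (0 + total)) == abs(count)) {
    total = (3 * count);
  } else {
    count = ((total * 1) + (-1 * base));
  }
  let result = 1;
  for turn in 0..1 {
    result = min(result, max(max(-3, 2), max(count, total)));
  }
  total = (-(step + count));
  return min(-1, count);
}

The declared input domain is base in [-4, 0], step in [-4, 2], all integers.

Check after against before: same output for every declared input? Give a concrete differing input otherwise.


Behavior is preserved: although boolean connective usage differs, the outputs never diverge.
One worked example (base=-3, step=-2) — before: total = 3; count = -9; (max(min(step, step), (0 + total)) == abs(count)) -> false; count = 6; result = 1; [turn=0]; result = 1; total = -4; return -1; after: total = 3; count = -9; (!(!(!(max(min(step, step), (0 + total)) == abs(count))))) -> true; count = 6; result = 1; [turn=0]; result = 1; total = -4; return -1; agreement on -1.
Every one of the 35 inputs gives matching results.
verdict: equivalent


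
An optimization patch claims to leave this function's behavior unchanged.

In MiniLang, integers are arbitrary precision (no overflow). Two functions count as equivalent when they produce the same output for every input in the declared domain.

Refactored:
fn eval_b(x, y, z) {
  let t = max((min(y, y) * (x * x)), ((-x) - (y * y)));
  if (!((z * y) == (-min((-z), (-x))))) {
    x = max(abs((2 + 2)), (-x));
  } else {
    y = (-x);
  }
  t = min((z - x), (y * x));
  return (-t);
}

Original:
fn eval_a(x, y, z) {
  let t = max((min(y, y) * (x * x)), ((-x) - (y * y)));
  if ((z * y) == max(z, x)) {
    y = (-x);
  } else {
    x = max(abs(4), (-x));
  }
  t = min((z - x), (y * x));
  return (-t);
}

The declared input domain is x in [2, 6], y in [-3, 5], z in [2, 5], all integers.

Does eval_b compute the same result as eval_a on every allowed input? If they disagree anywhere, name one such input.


Comparing the listings, the differences include: boolean connective usage differs, plus min/max/abs usage differs, plus constant usage differs, plus arithmetic usage differs.
Spot check at x=3, y=2, z=3 — eval_a: t=18, then ((z * y) == max(z, x)) is false, then x=4, then t=-1, then returns 1. eval_b: t=18, then (!((z * y) == (-min((-z), (-x))))) is true, then x=4, then t=-1, then returns 1. Both give 1.
Across all 180 domain points the two functions coincide.
verdict: equivalent


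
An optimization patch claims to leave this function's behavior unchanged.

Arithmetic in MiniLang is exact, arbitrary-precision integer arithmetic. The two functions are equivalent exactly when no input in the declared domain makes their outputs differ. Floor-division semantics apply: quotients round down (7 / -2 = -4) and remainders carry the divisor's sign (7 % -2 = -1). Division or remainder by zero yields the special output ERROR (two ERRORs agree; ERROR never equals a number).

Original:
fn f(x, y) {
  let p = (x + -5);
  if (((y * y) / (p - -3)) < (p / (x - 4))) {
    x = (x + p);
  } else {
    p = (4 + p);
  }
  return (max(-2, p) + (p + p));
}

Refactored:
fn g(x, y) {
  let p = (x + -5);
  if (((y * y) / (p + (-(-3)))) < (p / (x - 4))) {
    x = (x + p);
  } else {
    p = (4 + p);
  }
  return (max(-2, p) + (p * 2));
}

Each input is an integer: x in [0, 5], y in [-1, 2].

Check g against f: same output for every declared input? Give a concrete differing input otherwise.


Differences: arithmetic usage differs; also constant usage differs — yet all 24 inputs agree.
verdict: equivalent


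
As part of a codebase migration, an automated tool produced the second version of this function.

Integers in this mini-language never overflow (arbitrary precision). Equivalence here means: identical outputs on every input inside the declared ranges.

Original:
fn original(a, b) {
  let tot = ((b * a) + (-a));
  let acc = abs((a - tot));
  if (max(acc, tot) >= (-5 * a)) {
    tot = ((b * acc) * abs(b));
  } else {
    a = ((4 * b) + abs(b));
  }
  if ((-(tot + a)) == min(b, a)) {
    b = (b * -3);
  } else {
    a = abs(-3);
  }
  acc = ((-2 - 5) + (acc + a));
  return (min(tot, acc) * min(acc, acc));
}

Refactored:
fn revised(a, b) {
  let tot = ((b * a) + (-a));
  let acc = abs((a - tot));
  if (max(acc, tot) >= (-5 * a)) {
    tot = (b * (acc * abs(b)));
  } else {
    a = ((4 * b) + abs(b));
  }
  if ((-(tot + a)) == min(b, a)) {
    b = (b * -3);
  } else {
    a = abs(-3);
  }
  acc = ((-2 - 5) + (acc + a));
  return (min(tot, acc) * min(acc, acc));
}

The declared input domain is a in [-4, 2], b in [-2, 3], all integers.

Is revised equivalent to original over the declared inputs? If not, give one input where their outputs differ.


Behavior is preserved: although same computation, different form, the outputs never diverge.
One worked example (a=0, b=-1) — original: tot = 0; acc = 0; (max(acc, tot) >= (-5 * a)) -> true; tot = 0; ((-(tot + a)) == min(b, a)) -> false; a = 3; acc = -4; return 16; revised: tot = 0; acc = 0; (max(acc, tot) >= (-5 * a)) -> true; tot = 0; ((-(tot + a)) == min(b, a)) -> false; a = 3; acc = -4; return 16; agreement on 16.
Checked all 42 inputs in the declared domain: the outputs agree on every one.
verdict: equivalent


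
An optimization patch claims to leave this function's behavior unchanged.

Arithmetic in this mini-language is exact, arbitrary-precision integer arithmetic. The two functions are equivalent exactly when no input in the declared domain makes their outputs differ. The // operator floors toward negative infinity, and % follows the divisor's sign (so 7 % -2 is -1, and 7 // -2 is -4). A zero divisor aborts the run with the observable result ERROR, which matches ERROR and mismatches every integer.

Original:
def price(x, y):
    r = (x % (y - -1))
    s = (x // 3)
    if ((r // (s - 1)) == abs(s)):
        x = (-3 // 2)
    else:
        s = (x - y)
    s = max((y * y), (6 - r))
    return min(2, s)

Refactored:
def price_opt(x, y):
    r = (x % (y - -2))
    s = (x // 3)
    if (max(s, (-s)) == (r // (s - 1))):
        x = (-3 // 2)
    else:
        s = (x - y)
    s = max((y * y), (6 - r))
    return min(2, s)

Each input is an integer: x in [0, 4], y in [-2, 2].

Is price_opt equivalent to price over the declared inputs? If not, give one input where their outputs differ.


Run the pair on x=0, y=-2.
price: r = 0; s = 0; ((r // (s - 1)) == abs(s)) -> true; x = -2; s = 6; return 2
price_opt: division by zero -> ERROR
2 against ERROR: the behavior changed.
verdict: not equivalent; witness: x=0, y=-2


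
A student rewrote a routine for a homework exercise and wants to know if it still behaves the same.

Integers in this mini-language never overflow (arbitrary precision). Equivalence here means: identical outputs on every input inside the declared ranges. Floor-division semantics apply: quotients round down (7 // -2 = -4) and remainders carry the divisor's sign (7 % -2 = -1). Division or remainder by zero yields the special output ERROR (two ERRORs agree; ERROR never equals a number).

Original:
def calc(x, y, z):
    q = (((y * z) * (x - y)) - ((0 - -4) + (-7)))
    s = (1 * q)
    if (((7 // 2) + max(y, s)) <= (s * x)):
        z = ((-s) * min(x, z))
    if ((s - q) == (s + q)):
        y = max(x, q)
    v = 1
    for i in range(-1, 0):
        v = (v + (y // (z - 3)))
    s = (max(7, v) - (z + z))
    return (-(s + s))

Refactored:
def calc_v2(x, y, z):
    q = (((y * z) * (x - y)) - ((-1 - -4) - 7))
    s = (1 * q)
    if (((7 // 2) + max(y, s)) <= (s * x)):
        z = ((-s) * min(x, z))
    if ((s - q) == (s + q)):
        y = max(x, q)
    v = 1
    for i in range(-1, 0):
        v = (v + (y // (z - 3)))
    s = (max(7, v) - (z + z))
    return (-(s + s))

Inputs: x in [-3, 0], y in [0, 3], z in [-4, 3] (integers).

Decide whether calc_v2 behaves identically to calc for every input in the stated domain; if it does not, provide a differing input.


Run the pair on x=-3, y=1, z=2.
calc: q = -5; s = -5; (((7 // 2) + max(y, s)) <= (s * x)) -> true; z = -15; ((s - q) == (s + q)) -> false; v = 1; [i=-1]; v = 0; s = 37; return -74
calc_v2: q = -4; s = -4; (((7 // 2) + max(y, s)) <= (s * x)) -> true; z = -12; ((s - q) == (s + q)) -> false; v = 1; [i=-1]; v = 0; s = 31; return -62
-74 against -62: the behavior changed.
verdict: not equivalent; witness: x=-3, y=1, z=2


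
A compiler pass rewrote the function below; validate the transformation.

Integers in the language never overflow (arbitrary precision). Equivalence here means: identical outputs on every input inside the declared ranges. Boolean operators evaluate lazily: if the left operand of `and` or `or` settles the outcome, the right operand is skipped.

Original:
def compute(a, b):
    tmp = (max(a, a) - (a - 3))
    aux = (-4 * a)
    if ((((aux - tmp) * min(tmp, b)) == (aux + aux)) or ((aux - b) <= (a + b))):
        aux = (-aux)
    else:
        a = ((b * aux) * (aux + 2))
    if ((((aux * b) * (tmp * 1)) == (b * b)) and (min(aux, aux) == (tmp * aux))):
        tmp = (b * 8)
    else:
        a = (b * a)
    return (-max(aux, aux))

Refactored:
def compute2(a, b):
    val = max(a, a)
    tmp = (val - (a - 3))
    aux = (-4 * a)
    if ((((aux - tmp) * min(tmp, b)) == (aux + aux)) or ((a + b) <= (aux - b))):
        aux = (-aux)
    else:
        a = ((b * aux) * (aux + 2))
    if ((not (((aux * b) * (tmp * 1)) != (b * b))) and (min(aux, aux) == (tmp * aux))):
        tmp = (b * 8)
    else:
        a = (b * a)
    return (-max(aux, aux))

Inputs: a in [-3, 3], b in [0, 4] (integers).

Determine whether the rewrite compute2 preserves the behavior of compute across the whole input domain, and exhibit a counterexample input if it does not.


There is a counterexample at a=-3, b=0: -12 on one side, 12 on the other.
compute: tmp = 3; aux = 12; ((((aux - tmp) * min(tmp, b)) == (aux + aux)) or ((aux - b) <= (a + b))) -> false; a = 0; ((((aux * b) * (tmp * 1)) == (b * b)) and (min(aux, aux) == (tmp * aux))) -> false; a = 0; return -12
compute2: val = -3; tmp = 3; aux = 12; ((((aux - tmp) * min(tmp, b)) == (aux + aux)) or ((a + b) <= (aux - b))) -> true; aux = -12; ((not (((aux * b) * (tmp * 1)) != (b * b))) and (min(aux, aux) == (tmp * aux))) -> false; a = 0; return 12
verdict: not equivalent; witness: a=-3, b=0


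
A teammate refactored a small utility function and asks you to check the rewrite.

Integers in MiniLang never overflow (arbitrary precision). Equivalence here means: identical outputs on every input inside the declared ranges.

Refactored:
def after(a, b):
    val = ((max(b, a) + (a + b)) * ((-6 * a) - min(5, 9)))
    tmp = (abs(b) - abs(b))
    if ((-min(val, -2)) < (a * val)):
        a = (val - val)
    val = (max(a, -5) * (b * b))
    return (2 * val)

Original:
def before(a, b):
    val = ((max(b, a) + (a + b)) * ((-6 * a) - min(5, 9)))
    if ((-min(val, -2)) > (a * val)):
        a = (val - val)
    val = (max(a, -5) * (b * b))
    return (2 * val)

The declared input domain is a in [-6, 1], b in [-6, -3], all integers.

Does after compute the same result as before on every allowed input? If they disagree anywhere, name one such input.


Evaluate both at a=-6, b=-6.
before: val becomes -558; next ((-min(val, -2)) > (a * val)) evaluates to false; next val becomes -180; next final value -360
after: val becomes -558; next tmp becomes 0; next ((-min(val, -2)) < (a * val)) evaluates to true; next a becomes 0; next val becomes 0; next final value 0
-360 vs 0 — the two versions disagree here.
verdict: not equivalent; witness: a=-6, b=-6


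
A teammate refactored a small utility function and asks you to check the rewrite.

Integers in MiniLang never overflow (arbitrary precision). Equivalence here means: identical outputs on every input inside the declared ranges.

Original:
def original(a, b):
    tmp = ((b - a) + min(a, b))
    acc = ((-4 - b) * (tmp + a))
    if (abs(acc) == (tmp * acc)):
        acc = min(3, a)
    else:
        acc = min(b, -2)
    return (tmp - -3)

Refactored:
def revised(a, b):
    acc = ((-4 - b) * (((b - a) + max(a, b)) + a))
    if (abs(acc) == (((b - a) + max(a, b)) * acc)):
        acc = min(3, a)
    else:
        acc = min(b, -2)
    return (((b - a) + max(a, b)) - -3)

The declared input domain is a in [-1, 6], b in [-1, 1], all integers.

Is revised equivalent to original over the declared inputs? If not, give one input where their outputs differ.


At a=-1, b=0: original gives 3, revised gives 4.
verdict: not equivalent; witness: a=-1, b=0


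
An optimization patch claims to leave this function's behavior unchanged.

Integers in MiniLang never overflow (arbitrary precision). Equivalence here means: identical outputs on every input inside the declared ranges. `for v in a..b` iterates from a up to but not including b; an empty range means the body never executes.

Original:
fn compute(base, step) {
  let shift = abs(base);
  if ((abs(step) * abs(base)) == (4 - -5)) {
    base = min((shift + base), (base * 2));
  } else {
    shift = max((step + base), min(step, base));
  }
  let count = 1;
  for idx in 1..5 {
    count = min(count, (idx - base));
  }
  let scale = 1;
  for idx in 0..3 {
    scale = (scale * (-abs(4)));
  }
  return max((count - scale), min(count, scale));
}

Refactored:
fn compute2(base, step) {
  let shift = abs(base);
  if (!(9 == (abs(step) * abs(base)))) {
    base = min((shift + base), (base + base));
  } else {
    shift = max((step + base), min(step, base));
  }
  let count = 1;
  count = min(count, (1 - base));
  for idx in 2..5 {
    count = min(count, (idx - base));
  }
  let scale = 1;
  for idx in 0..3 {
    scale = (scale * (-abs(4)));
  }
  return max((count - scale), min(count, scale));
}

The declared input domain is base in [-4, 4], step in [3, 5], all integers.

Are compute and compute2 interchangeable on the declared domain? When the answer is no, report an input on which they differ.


Not equivalent: base=1, step=3 separates them (64 vs 63).
compute: shift becomes 1; next ((abs(step) * abs(base)) == (4 - -5)) evaluates to false; next shift becomes 4; next count becomes 1; next at idx=1:; next count becomes 0; next at idx=2:; next count becomes 0; next at idx=3:; next count becomes 0; next at idx=4:; next count becomes 0; next scale becomes 1; next at idx=0:; next scale becomes -4; next at idx=1:; next scale becomes 16; next at idx=2:; next scale becomes -64; next final value 64
compute2: shift becomes 1; next (!(9 == (abs(step) * abs(base)))) evaluates to true; next base becomes 2; next count becomes 1; next count becomes -1; next at idx=2:; next count becomes -1; next at idx=3:; next count becomes -1; next at idx=4:; next count becomes -1; next scale becomes 1; next at idx=0:; next scale becomes -4; next at idx=1:; next scale becomes 16; next at idx=2:; next scale becomes -64; next final value 63
verdict: not equivalent; witness: base=1, step=3


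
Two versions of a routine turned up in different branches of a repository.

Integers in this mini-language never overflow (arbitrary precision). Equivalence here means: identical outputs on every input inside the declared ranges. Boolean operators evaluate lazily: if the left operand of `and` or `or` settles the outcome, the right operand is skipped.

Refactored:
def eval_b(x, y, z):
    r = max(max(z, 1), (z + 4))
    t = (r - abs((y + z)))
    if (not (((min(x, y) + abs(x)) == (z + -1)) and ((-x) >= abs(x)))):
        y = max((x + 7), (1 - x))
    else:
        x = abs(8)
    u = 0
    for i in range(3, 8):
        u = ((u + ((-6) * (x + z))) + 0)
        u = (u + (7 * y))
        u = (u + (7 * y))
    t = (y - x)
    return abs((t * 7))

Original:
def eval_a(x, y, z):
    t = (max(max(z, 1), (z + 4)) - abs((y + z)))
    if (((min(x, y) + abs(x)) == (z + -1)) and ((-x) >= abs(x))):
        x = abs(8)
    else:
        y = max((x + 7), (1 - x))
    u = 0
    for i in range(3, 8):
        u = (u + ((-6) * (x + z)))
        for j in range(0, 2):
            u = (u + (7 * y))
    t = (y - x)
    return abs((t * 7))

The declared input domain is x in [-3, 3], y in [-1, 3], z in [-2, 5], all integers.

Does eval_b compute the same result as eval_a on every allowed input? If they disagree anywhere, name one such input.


Side by side, the visible changes include: constant usage differs, and arithmetic usage differs, and boolean connective usage differs, and loop structure differs, and local variable names differ, and statement counts differ.
Spot check at x=-1, y=2, z=1 — eval_a: t := 2 | (((min(x, y) + abs(x)) == (z + -1)) and ((-x) >= abs(x))): true | x := 8 | u := 0 | iter i=3: | u := -54 | iter j=0: | u := -40 | iter j=1: | u := -26 | iter i=4: | u := -80 | iter j=0: | u := -66 | iter j=1: | u := -52 | iter i=5: | u := -106 | iter j=0: | u := -92 | iter j=1: | u := -78 | iter i=6: | u := -132 | iter j=0: | u := -118 | iter j=1: | u := -104 | iter i=7: | u := -158 | iter j=0: | u := -144 | iter j=1: | u := -130 | t := -6 | result 42. eval_b: r := 5 | t := 2 | (not (((min(x, y) + abs(x)) == (z + -1)) and ((-x) >= abs(x)))): false | x := 8 | u := 0 | iter i=3: | u := -54 | u := -40 | u := -26 | iter i=4: | u := -80 | u := -66 | u := -52 | iter i=5: | u := -106 | u := -92 | u := -78 | iter i=6: | u := -132 | u := -118 | u := -104 | iter i=7: | u := -158 | u := -144 | u := -130 | t := -6 | result 42. Both give 42.
Checked all 280 inputs in the declared domain: the outputs agree on every one.
verdict: equivalent


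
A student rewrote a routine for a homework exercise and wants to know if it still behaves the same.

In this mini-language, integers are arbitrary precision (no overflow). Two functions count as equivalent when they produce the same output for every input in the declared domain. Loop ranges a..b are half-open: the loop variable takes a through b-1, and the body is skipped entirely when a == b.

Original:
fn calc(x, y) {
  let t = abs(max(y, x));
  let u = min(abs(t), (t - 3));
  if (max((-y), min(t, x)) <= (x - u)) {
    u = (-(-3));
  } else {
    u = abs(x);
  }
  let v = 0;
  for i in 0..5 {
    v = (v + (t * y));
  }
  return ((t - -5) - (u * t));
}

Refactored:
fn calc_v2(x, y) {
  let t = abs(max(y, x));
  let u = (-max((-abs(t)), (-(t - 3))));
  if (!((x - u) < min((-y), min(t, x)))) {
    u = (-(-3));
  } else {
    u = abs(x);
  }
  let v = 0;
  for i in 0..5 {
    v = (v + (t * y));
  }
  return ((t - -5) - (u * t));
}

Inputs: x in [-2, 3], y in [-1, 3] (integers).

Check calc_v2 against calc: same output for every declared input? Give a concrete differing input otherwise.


Evaluate both at x=-2, y=-1.
calc: t := 1 | u := -2 | (max((-y), min(t, x)) <= (x - u)): false | u := 2 | v := 0 | iter i=0: | v := -1 | iter i=1: | v := -2 | iter i=2: | v := -3 | iter i=3: | v := -4 | iter i=4: | v := -5 | result 4
calc_v2: t := 1 | u := -2 | (!((x - u) < min((-y), min(t, x)))): true | u := 3 | v := 0 | iter i=0: | v := -1 | iter i=1: | v := -2 | iter i=2: | v := -3 | iter i=3: | v := -4 | iter i=4: | v := -5 | result 3
4 against 3: the behavior changed.
verdict: not equivalent; witness: x=-2, y=-1


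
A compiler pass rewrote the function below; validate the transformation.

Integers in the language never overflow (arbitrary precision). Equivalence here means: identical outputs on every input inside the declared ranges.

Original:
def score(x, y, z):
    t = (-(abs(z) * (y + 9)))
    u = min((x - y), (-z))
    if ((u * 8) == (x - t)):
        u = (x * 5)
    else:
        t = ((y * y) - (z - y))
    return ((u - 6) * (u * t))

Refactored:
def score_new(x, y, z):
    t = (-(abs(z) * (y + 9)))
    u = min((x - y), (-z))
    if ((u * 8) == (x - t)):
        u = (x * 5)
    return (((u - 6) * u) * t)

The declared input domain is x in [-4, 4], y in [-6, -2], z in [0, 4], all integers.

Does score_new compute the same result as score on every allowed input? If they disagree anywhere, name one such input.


Input x=-4, y=-6, z=1: 203 from score versus -21 from score_new.
verdict: not equivalent; witness: x=-4, y=-6, z=1


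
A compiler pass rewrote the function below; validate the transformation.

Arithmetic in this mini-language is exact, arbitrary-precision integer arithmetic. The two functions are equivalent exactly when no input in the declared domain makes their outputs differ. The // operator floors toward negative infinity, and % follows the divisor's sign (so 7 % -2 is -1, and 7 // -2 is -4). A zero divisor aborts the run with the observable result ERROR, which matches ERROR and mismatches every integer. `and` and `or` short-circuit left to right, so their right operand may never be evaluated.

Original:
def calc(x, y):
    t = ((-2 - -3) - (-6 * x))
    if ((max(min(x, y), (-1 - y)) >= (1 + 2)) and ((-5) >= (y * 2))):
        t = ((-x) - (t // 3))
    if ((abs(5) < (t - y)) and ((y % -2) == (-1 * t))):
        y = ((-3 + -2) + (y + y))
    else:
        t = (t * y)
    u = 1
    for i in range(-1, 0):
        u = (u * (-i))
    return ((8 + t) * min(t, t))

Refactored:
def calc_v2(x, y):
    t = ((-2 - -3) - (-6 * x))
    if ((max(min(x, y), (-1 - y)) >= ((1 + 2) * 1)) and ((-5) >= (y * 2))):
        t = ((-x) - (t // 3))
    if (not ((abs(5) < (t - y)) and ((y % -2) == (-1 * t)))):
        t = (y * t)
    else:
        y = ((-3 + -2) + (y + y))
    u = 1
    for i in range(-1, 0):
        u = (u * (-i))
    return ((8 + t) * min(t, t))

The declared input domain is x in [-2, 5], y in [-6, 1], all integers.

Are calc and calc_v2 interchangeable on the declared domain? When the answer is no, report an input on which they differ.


The two are interchangeable: arithmetic usage differs; also constant usage differs; also boolean connective usage differs, and every declared input agrees.
One worked example (x=3, y=-4) — calc: t := 19 | ((max(min(x, y), (-1 - y)) >= (1 + 2)) and ((-5) >= (y * 2))): true | t := -9 | ((abs(5) < (t - y)) and ((y % -2) == (-1 * t))): false | t := 36 | u := 1 | iter i=-1: | u := 1 | result 1584; calc_v2: t := 19 | ((max(min(x, y), (-1 - y)) >= ((1 + 2) * 1)) and ((-5) >= (y * 2))): true | t := -9 | (not ((abs(5) < (t - y)) and ((y % -2) == (-1 * t)))): true | t := 36 | u := 1 | iter i=-1: | u := 1 | result 1584; agreement on 1584.
Every one of the 64 inputs gives matching results.
verdict: equivalent
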